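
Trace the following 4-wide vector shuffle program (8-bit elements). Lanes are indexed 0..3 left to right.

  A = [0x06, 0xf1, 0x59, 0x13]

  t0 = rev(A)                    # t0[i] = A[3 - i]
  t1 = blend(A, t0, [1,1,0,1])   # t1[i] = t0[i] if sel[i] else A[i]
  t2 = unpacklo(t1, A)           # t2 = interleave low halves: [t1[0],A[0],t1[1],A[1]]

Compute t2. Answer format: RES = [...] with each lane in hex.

RES = [ 0x13  0x06  0x59  0xf1 ]

t0 = [0x13, 0x59, 0xf1, 0x06]
t1 = [0x13, 0x59, 0x59, 0x06]
t2 = [0x13, 0x06, 0x59, 0xf1]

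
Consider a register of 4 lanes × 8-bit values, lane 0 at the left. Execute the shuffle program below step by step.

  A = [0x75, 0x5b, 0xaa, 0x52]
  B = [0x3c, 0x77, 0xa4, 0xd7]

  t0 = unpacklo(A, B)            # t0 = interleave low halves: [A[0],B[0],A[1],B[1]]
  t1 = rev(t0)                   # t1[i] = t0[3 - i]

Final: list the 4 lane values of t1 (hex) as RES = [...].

RES = [ 0x77  0x5b  0x3c  0x75 ]

→ t0 |75|3c|5b|77|
→ t1 |77|5b|3c|75|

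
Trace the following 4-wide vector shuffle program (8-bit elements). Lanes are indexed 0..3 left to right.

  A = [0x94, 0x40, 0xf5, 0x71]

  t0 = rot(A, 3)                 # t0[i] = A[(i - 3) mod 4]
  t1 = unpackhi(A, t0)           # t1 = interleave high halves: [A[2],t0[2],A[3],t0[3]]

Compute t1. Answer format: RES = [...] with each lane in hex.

RES = [ 0xf5  0x71  0x71  0x94 ]

t0 = [0x40, 0xf5, 0x71, 0x94]
t1 = [0xf5, 0x71, 0x71, 0x94]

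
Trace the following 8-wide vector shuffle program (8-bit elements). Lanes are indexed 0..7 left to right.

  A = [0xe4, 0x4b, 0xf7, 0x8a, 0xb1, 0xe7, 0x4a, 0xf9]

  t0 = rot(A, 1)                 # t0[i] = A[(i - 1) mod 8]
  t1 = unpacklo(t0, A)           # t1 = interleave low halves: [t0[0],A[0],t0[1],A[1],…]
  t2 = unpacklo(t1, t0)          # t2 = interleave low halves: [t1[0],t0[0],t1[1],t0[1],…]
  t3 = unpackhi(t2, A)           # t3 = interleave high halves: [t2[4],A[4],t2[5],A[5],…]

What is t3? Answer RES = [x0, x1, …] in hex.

RES = [0xe4, 0xb1, 0x4b, 0xe7, 0x4b, 0x4a, 0xf7, 0xf9]

  t0: f9 e4 4b f7 8a b1 e7 4a
  t1: f9 e4 e4 4b 4b f7 f7 8a
  t2: f9 f9 e4 e4 e4 4b 4b f7
  t3: e4 b1 4b e7 4b 4a f7 f9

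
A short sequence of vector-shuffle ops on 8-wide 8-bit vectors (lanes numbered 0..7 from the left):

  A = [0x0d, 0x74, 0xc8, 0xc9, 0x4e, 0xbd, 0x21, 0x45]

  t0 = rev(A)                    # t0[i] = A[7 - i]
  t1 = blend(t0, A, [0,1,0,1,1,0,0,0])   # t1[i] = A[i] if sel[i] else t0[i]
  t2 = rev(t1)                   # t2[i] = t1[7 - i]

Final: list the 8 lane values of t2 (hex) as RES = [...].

→ t0 |45|21|bd|4e|c9|c8|74|0d|
→ t1 |45|74|bd|c9|4e|c8|74|0d|
→ t2 |0d|74|c8|4e|c9|bd|74|45|

RES = [ 0x0d  0x74  0xc8  0x4e  0xc9  0xbd  0x74  0x45 ]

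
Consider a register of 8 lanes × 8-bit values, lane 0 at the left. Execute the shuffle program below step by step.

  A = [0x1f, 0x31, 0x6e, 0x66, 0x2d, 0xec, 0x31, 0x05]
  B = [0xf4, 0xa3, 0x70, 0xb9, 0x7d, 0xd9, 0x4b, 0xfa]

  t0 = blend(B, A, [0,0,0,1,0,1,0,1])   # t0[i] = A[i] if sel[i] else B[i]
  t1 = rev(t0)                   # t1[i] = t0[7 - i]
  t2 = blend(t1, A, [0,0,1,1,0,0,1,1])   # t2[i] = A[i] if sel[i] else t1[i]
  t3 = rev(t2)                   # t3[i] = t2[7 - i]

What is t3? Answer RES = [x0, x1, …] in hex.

  t0: f4 a3 70 66 7d ec 4b 05
  t1: 05 4b ec 7d 66 70 a3 f4
  t2: 05 4b 6e 66 66 70 31 05
  t3: 05 31 70 66 66 6e 4b 05

RES = [ 0x05  0x31  0x70  0x66  0x66  0x6e  0x4b  0x05 ]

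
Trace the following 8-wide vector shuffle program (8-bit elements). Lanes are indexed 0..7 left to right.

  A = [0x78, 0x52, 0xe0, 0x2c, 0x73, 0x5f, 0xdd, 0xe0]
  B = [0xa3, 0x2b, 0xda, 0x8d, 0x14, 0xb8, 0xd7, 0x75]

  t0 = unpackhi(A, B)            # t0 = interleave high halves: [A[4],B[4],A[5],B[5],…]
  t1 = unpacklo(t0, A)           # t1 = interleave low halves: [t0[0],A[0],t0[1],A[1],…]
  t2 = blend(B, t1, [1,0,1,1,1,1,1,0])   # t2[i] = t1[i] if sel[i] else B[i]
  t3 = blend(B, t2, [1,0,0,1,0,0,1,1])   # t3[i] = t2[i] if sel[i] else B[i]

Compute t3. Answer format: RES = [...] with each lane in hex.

RES = [0x73, 0x2b, 0xda, 0x52, 0x14, 0xb8, 0xb8, 0x75]

  t0: 73 14 5f b8 dd d7 e0 75
  t1: 73 78 14 52 5f e0 b8 2c
  t2: 73 2b 14 52 5f e0 b8 75
  t3: 73 2b da 52 14 b8 b8 75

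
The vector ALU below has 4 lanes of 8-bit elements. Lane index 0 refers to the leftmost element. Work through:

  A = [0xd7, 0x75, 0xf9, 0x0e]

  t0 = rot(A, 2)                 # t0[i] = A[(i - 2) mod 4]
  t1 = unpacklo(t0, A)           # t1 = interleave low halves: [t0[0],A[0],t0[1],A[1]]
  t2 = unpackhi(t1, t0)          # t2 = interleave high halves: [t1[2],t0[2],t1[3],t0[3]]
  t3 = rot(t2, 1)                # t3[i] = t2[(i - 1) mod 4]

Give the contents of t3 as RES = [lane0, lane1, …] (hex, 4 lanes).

RES = [ 0x75  0x0e  0xd7  0x75 ]

→ t0 |f9|0e|d7|75|
→ t1 |f9|d7|0e|75|
→ t2 |0e|d7|75|75|
→ t3 |75|0e|d7|75|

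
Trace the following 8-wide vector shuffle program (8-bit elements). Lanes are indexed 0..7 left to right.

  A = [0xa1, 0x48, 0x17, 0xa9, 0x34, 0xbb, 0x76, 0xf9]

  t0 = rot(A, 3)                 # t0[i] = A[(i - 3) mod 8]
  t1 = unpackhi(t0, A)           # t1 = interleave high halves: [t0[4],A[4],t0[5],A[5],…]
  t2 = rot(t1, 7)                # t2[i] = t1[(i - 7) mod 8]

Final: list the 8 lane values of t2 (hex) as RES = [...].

RES = [ 0x34  0x17  0xbb  0xa9  0x76  0x34  0xf9  0x48 ]

→ t0 |bb|76|f9|a1|48|17|a9|34|
→ t1 |48|34|17|bb|a9|76|34|f9|
→ t2 |34|17|bb|a9|76|34|f9|48|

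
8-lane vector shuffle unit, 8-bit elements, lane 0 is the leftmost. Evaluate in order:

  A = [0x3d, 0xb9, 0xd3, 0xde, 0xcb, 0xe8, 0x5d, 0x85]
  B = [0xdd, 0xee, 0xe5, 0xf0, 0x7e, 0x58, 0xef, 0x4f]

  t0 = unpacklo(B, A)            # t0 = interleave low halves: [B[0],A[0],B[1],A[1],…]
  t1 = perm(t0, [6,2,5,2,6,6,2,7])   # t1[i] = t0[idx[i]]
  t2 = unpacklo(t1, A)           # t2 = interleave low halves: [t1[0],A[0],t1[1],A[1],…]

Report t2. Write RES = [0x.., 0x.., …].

RES = [ 0xf0  0x3d  0xee  0xb9  0xd3  0xd3  0xee  0xde ]

  t0: dd 3d ee b9 e5 d3 f0 de
  t1: f0 ee d3 ee f0 f0 ee de
  t2: f0 3d ee b9 d3 d3 ee de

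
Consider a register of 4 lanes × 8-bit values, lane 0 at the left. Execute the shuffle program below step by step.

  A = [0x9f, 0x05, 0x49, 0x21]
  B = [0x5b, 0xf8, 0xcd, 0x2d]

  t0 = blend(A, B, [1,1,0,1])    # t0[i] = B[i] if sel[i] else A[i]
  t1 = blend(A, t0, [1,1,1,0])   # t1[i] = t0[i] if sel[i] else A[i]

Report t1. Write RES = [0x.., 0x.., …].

t0 = [0x5b, 0xf8, 0x49, 0x2d]
t1 = [0x5b, 0xf8, 0x49, 0x21]

RES = [ 0x5b  0xf8  0x49  0x21 ]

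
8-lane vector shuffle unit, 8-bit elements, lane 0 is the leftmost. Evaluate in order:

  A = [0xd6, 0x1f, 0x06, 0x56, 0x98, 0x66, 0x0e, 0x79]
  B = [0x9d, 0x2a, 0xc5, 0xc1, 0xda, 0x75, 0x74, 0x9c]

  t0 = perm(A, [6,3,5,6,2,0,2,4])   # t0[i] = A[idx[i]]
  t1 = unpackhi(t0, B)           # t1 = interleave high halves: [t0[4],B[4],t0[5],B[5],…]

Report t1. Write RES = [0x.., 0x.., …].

  t0: 0e 56 66 0e 06 d6 06 98
  t1: 06 da d6 75 06 74 98 9c

RES = [0x06, 0xda, 0xd6, 0x75, 0x06, 0x74, 0x98, 0x9c]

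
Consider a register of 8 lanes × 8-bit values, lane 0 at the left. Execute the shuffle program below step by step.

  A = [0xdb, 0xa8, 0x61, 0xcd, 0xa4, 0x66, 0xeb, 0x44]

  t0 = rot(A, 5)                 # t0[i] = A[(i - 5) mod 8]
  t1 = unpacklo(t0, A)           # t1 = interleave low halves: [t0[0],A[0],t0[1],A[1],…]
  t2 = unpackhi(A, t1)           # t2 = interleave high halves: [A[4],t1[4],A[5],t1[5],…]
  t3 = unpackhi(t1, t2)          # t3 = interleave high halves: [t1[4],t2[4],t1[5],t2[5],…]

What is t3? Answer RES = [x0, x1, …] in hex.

RES = [0x66, 0xeb, 0x61, 0xeb, 0xeb, 0x44, 0xcd, 0xcd]

t0 = [0xcd, 0xa4, 0x66, 0xeb, 0x44, 0xdb, 0xa8, 0x61]
t1 = [0xcd, 0xdb, 0xa4, 0xa8, 0x66, 0x61, 0xeb, 0xcd]
t2 = [0xa4, 0x66, 0x66, 0x61, 0xeb, 0xeb, 0x44, 0xcd]
t3 = [0x66, 0xeb, 0x61, 0xeb, 0xeb, 0x44, 0xcd, 0xcd]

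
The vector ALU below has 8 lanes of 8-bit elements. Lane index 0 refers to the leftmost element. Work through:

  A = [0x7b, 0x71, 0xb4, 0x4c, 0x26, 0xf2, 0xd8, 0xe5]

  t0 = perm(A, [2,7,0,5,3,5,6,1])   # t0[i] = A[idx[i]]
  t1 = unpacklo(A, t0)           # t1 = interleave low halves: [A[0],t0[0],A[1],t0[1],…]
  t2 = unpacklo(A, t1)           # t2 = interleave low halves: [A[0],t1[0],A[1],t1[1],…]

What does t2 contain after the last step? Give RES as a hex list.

→ t0 |b4|e5|7b|f2|4c|f2|d8|71|
→ t1 |7b|b4|71|e5|b4|7b|4c|f2|
→ t2 |7b|7b|71|b4|b4|71|4c|e5|

RES = [0x7b, 0x7b, 0x71, 0xb4, 0xb4, 0x71, 0x4c, 0xe5]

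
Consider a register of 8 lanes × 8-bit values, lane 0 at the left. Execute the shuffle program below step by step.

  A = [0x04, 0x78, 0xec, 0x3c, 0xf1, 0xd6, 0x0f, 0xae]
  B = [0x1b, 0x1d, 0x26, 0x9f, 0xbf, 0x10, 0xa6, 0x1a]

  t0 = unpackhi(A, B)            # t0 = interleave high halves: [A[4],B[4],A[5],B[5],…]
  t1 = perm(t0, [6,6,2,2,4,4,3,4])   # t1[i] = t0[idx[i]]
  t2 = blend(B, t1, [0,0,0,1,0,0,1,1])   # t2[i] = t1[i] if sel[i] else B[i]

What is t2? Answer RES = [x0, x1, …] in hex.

RES = [0x1b, 0x1d, 0x26, 0xd6, 0xbf, 0x10, 0x10, 0x0f]

  t0: f1 bf d6 10 0f a6 ae 1a
  t1: ae ae d6 d6 0f 0f 10 0f
  t2: 1b 1d 26 d6 bf 10 10 0f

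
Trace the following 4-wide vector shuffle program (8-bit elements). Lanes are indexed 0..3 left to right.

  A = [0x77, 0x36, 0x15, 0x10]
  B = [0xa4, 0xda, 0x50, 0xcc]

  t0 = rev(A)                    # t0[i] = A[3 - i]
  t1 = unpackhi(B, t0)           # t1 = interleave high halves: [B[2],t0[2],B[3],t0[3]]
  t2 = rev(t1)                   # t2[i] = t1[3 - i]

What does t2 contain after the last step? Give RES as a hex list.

→ t0 |10|15|36|77|
→ t1 |50|36|cc|77|
→ t2 |77|cc|36|50|

RES = [ 0x77  0xcc  0x36  0x50 ]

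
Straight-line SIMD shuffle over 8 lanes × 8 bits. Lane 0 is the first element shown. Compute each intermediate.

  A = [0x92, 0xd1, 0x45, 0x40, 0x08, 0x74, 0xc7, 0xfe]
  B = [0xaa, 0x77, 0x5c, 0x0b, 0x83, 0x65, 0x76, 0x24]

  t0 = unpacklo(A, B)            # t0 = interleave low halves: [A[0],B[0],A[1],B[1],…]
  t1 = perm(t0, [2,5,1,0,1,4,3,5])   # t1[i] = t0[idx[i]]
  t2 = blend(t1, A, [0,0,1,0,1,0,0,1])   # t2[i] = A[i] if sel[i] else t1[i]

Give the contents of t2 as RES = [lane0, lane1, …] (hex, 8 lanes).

RES = [0xd1, 0x5c, 0x45, 0x92, 0x08, 0x45, 0x77, 0xfe]

t0 = [0x92, 0xaa, 0xd1, 0x77, 0x45, 0x5c, 0x40, 0x0b]
t1 = [0xd1, 0x5c, 0xaa, 0x92, 0xaa, 0x45, 0x77, 0x5c]
t2 = [0xd1, 0x5c, 0x45, 0x92, 0x08, 0x45, 0x77, 0xfe]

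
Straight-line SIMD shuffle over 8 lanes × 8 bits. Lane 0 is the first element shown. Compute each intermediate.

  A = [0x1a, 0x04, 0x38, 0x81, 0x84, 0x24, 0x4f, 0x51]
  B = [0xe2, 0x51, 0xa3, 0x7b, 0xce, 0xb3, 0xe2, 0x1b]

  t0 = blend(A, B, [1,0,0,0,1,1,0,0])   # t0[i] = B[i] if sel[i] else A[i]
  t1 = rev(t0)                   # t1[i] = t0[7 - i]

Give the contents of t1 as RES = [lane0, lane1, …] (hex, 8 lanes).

RES = [0x51, 0x4f, 0xb3, 0xce, 0x81, 0x38, 0x04, 0xe2]

t0 = [0xe2, 0x04, 0x38, 0x81, 0xce, 0xb3, 0x4f, 0x51]
t1 = [0x51, 0x4f, 0xb3, 0xce, 0x81, 0x38, 0x04, 0xe2]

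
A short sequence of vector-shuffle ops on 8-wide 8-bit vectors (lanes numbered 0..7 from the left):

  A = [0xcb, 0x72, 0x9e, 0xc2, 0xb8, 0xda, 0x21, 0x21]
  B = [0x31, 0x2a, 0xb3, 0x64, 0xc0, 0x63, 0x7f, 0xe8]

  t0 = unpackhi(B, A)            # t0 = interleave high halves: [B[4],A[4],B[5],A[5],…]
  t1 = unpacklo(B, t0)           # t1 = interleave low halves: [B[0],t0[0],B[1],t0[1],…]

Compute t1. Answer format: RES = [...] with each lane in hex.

RES = [0x31, 0xc0, 0x2a, 0xb8, 0xb3, 0x63, 0x64, 0xda]

→ t0 |c0|b8|63|da|7f|21|e8|21|
→ t1 |31|c0|2a|b8|b3|63|64|da|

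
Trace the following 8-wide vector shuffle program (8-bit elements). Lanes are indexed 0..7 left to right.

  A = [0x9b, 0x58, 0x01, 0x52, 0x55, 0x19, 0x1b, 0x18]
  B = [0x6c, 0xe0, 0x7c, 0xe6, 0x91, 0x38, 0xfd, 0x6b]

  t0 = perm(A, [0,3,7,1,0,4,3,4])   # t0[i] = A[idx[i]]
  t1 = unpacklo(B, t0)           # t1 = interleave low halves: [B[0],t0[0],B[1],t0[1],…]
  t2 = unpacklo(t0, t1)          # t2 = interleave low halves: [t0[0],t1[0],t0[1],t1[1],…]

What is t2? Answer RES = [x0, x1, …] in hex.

→ t0 |9b|52|18|58|9b|55|52|55|
→ t1 |6c|9b|e0|52|7c|18|e6|58|
→ t2 |9b|6c|52|9b|18|e0|58|52|

RES = [ 0x9b  0x6c  0x52  0x9b  0x18  0xe0  0x58  0x52 ]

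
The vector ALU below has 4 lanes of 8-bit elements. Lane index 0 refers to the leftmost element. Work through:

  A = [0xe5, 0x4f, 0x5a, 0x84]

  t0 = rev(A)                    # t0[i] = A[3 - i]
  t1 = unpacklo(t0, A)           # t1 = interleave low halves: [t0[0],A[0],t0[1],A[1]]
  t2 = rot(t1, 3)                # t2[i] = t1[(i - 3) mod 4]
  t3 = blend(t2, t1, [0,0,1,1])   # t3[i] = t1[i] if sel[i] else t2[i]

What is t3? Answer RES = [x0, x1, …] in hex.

RES = [ 0xe5  0x5a  0x5a  0x4f ]

t0 = [0x84, 0x5a, 0x4f, 0xe5]
t1 = [0x84, 0xe5, 0x5a, 0x4f]
t2 = [0xe5, 0x5a, 0x4f, 0x84]
t3 = [0xe5, 0x5a, 0x5a, 0x4f]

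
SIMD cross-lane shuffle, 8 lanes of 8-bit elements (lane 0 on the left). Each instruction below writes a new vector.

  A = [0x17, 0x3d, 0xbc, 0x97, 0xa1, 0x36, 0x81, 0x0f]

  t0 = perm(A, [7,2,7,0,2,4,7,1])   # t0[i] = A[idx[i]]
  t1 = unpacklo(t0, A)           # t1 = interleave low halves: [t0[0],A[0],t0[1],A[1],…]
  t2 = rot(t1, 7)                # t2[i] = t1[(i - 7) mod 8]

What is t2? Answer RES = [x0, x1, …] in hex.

RES = [ 0x17  0xbc  0x3d  0x0f  0xbc  0x17  0x97  0x0f ]

t0 = [0x0f, 0xbc, 0x0f, 0x17, 0xbc, 0xa1, 0x0f, 0x3d]
t1 = [0x0f, 0x17, 0xbc, 0x3d, 0x0f, 0xbc, 0x17, 0x97]
t2 = [0x17, 0xbc, 0x3d, 0x0f, 0xbc, 0x17, 0x97, 0x0f]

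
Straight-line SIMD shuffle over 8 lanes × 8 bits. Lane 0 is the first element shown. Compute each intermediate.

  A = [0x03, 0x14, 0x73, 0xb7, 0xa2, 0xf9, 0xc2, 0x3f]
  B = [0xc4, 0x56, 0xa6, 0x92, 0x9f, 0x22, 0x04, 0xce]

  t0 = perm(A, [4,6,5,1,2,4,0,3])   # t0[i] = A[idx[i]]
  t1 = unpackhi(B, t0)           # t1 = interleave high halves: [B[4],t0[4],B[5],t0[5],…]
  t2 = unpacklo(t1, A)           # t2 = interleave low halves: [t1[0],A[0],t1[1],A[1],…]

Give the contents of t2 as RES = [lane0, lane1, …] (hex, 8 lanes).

→ t0 |a2|c2|f9|14|73|a2|03|b7|
→ t1 |9f|73|22|a2|04|03|ce|b7|
→ t2 |9f|03|73|14|22|73|a2|b7|

RES = [0x9f, 0x03, 0x73, 0x14, 0x22, 0x73, 0xa2, 0xb7]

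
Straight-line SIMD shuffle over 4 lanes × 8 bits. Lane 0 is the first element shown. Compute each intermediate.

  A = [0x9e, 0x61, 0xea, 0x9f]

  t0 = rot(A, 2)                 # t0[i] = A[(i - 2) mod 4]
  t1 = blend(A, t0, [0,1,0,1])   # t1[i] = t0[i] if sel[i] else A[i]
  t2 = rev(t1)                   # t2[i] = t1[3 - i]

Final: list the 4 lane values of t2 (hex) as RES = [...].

RES = [0x61, 0xea, 0x9f, 0x9e]

  t0: ea 9f 9e 61
  t1: 9e 9f ea 61
  t2: 61 ea 9f 9e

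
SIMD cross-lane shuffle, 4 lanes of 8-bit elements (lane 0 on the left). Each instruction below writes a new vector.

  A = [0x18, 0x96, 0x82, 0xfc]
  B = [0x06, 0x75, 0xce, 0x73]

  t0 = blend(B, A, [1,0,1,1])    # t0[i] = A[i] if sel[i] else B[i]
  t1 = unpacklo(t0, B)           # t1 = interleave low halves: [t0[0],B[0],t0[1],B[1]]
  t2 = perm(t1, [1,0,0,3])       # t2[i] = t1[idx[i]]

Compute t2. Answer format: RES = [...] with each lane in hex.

RES = [0x06, 0x18, 0x18, 0x75]

  t0: 18 75 82 fc
  t1: 18 06 75 75
  t2: 06 18 18 75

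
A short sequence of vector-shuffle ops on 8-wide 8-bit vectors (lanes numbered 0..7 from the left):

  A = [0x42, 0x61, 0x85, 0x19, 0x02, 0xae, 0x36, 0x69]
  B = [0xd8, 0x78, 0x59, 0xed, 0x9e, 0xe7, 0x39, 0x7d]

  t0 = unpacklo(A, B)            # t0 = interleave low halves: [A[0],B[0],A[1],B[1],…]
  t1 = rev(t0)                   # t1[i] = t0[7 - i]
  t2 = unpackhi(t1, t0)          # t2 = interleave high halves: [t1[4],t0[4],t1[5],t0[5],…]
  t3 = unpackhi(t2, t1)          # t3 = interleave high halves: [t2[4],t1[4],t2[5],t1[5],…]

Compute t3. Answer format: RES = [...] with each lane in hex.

RES = [0xd8, 0x78, 0x19, 0x61, 0x42, 0xd8, 0xed, 0x42]

t0 = [0x42, 0xd8, 0x61, 0x78, 0x85, 0x59, 0x19, 0xed]
t1 = [0xed, 0x19, 0x59, 0x85, 0x78, 0x61, 0xd8, 0x42]
t2 = [0x78, 0x85, 0x61, 0x59, 0xd8, 0x19, 0x42, 0xed]
t3 = [0xd8, 0x78, 0x19, 0x61, 0x42, 0xd8, 0xed, 0x42]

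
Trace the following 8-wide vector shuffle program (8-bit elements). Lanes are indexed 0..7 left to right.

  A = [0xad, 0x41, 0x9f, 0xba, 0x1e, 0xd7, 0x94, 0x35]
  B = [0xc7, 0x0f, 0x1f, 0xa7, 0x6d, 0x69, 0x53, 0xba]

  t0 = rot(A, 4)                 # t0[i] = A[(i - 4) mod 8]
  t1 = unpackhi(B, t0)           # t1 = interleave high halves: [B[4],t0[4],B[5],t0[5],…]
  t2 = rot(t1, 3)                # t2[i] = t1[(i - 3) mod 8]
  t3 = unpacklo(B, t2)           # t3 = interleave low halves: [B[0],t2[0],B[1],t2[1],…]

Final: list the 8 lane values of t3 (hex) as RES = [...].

→ t0 |1e|d7|94|35|ad|41|9f|ba|
→ t1 |6d|ad|69|41|53|9f|ba|ba|
→ t2 |9f|ba|ba|6d|ad|69|41|53|
→ t3 |c7|9f|0f|ba|1f|ba|a7|6d|

RES = [ 0xc7  0x9f  0x0f  0xba  0x1f  0xba  0xa7  0x6d ]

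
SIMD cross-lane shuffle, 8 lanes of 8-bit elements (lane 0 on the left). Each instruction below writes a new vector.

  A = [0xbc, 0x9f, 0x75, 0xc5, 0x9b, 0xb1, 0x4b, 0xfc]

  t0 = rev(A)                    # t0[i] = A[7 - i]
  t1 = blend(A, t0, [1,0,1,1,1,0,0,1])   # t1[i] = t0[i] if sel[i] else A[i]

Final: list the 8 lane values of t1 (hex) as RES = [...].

RES = [ 0xfc  0x9f  0xb1  0x9b  0xc5  0xb1  0x4b  0xbc ]

  t0: fc 4b b1 9b c5 75 9f bc
  t1: fc 9f b1 9b c5 b1 4b bc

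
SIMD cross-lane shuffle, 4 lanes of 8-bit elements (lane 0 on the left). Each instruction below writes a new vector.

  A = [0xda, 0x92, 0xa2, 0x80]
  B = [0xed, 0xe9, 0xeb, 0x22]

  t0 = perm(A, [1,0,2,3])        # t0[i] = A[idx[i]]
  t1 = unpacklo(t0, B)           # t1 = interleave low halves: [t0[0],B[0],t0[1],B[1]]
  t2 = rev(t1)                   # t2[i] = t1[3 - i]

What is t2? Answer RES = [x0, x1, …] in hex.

t0 = [0x92, 0xda, 0xa2, 0x80]
t1 = [0x92, 0xed, 0xda, 0xe9]
t2 = [0xe9, 0xda, 0xed, 0x92]

RES = [ 0xe9  0xda  0xed  0x92 ]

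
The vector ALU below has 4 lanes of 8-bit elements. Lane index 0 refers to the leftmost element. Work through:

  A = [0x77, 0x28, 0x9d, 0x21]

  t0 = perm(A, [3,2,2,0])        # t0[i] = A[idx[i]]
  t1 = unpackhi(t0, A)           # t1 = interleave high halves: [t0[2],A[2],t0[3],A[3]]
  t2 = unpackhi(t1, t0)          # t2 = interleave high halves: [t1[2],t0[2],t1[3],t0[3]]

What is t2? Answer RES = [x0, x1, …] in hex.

  t0: 21 9d 9d 77
  t1: 9d 9d 77 21
  t2: 77 9d 21 77

RES = [0x77, 0x9d, 0x21, 0x77]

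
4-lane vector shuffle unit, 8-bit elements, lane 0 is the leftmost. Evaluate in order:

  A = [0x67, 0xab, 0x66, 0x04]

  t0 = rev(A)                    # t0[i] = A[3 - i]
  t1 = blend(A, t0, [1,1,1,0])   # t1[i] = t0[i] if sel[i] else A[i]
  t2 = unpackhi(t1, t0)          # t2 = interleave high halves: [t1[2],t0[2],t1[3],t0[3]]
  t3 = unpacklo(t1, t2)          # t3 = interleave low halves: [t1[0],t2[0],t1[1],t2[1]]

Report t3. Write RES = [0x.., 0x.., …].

RES = [ 0x04  0xab  0x66  0xab ]

  t0: 04 66 ab 67
  t1: 04 66 ab 04
  t2: ab ab 04 67
  t3: 04 ab 66 ab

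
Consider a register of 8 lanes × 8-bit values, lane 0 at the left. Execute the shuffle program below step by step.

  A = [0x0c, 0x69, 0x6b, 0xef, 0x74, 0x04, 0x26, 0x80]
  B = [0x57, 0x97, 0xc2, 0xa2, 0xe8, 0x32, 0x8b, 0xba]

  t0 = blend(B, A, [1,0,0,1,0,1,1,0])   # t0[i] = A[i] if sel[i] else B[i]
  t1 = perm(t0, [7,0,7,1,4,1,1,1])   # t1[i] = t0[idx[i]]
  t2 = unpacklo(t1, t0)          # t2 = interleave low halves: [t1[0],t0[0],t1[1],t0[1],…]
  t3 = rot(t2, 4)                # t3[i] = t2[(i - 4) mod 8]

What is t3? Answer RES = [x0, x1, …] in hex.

  t0: 0c 97 c2 ef e8 04 26 ba
  t1: ba 0c ba 97 e8 97 97 97
  t2: ba 0c 0c 97 ba c2 97 ef
  t3: ba c2 97 ef ba 0c 0c 97

RES = [ 0xba  0xc2  0x97  0xef  0xba  0x0c  0x0c  0x97 ]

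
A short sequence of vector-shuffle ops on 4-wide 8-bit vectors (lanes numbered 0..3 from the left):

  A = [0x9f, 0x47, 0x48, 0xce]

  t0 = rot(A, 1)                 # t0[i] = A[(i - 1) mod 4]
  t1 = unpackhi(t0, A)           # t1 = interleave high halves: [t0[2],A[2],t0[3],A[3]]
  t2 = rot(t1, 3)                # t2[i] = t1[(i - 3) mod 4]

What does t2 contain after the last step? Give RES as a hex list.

RES = [0x48, 0x48, 0xce, 0x47]

  t0: ce 9f 47 48
  t1: 47 48 48 ce
  t2: 48 48 ce 47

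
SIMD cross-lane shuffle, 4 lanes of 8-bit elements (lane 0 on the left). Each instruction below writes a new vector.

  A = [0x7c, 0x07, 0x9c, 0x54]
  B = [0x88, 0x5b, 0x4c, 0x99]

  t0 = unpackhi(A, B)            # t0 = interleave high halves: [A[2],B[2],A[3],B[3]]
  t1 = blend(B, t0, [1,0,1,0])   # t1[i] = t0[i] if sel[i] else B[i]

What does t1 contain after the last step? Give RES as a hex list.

  t0: 9c 4c 54 99
  t1: 9c 5b 54 99

RES = [0x9c, 0x5b, 0x54, 0x99]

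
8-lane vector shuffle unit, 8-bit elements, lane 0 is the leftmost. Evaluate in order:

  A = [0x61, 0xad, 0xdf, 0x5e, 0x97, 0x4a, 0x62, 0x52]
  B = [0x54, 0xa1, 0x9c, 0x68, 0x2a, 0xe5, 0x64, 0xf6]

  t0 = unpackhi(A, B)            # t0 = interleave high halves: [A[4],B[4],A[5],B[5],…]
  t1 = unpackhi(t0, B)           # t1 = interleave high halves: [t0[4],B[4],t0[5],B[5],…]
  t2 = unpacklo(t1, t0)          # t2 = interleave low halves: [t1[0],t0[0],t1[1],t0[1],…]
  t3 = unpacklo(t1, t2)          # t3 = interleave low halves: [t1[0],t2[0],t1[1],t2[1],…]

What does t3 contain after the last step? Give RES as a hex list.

RES = [0x62, 0x62, 0x2a, 0x97, 0x64, 0x2a, 0xe5, 0x2a]

→ t0 |97|2a|4a|e5|62|64|52|f6|
→ t1 |62|2a|64|e5|52|64|f6|f6|
→ t2 |62|97|2a|2a|64|4a|e5|e5|
→ t3 |62|62|2a|97|64|2a|e5|2a|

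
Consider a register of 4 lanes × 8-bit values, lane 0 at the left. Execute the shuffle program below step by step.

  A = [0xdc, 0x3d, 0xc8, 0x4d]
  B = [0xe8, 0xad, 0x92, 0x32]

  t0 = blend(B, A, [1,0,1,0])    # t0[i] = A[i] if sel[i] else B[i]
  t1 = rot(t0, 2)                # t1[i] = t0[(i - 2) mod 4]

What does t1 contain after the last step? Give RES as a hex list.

RES = [ 0xc8  0x32  0xdc  0xad ]

  t0: dc ad c8 32
  t1: c8 32 dc ad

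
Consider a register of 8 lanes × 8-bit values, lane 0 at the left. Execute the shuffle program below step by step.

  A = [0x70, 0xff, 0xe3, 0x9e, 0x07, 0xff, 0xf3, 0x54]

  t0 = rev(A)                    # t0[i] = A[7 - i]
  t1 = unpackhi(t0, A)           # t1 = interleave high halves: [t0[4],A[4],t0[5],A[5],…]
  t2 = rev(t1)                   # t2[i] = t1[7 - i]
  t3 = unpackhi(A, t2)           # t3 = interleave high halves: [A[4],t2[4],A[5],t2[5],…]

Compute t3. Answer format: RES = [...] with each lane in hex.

RES = [ 0x07  0xff  0xff  0xe3  0xf3  0x07  0x54  0x9e ]

  t0: 54 f3 ff 07 9e e3 ff 70
  t1: 9e 07 e3 ff ff f3 70 54
  t2: 54 70 f3 ff ff e3 07 9e
  t3: 07 ff ff e3 f3 07 54 9e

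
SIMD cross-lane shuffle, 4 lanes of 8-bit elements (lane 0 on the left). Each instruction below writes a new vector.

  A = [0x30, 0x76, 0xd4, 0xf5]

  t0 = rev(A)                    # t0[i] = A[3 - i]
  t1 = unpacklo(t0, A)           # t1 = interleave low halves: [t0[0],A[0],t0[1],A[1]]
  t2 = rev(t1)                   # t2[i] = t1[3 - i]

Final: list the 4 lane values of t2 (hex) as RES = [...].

t0 = [0xf5, 0xd4, 0x76, 0x30]
t1 = [0xf5, 0x30, 0xd4, 0x76]
t2 = [0x76, 0xd4, 0x30, 0xf5]

RES = [0x76, 0xd4, 0x30, 0xf5]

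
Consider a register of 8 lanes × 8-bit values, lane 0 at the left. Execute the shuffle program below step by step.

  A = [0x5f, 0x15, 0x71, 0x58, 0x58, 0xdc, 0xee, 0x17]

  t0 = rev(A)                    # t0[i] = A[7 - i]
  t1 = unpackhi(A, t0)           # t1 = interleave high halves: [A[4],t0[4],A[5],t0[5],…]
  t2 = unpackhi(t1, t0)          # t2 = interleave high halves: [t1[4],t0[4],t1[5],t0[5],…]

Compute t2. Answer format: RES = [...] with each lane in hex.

→ t0 |17|ee|dc|58|58|71|15|5f|
→ t1 |58|58|dc|71|ee|15|17|5f|
→ t2 |ee|58|15|71|17|15|5f|5f|

RES = [ 0xee  0x58  0x15  0x71  0x17  0x15  0x5f  0x5f ]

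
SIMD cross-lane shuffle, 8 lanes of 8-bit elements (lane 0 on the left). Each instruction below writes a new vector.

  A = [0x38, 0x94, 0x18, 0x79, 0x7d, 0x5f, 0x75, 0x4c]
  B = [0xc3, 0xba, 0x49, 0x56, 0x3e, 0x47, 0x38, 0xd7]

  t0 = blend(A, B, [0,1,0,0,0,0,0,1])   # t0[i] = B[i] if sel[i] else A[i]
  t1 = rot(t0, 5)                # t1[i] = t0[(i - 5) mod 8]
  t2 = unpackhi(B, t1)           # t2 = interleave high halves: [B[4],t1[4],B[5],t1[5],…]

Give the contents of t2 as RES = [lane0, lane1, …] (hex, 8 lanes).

t0 = [0x38, 0xba, 0x18, 0x79, 0x7d, 0x5f, 0x75, 0xd7]
t1 = [0x79, 0x7d, 0x5f, 0x75, 0xd7, 0x38, 0xba, 0x18]
t2 = [0x3e, 0xd7, 0x47, 0x38, 0x38, 0xba, 0xd7, 0x18]

RES = [ 0x3e  0xd7  0x47  0x38  0x38  0xba  0xd7  0x18 ]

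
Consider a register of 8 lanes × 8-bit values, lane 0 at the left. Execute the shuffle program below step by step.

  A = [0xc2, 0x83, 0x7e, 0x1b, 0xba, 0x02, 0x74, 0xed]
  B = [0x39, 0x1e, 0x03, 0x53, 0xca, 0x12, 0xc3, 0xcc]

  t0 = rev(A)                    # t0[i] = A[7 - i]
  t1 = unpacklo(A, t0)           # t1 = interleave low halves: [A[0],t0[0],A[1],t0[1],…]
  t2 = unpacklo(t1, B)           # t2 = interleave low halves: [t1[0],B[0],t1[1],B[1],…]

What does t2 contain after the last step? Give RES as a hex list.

RES = [ 0xc2  0x39  0xed  0x1e  0x83  0x03  0x74  0x53 ]

  t0: ed 74 02 ba 1b 7e 83 c2
  t1: c2 ed 83 74 7e 02 1b ba
  t2: c2 39 ed 1e 83 03 74 53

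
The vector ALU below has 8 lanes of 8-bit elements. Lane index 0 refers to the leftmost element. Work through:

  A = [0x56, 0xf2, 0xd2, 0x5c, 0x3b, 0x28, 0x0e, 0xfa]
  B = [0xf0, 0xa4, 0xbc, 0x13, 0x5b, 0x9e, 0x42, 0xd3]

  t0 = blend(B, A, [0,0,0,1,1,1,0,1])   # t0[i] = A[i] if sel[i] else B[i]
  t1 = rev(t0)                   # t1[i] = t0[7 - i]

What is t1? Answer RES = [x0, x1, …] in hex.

t0 = [0xf0, 0xa4, 0xbc, 0x5c, 0x3b, 0x28, 0x42, 0xfa]
t1 = [0xfa, 0x42, 0x28, 0x3b, 0x5c, 0xbc, 0xa4, 0xf0]

RES = [0xfa, 0x42, 0x28, 0x3b, 0x5c, 0xbc, 0xa4, 0xf0]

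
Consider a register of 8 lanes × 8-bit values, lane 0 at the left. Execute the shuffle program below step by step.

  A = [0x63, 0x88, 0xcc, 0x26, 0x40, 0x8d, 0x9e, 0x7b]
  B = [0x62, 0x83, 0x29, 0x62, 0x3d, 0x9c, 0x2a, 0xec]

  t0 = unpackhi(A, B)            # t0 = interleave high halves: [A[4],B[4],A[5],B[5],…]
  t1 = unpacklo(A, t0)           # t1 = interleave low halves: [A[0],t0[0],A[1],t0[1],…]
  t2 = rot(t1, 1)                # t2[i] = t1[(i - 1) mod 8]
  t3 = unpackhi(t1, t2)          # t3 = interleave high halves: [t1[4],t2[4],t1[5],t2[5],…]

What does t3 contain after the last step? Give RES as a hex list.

  t0: 40 3d 8d 9c 9e 2a 7b ec
  t1: 63 40 88 3d cc 8d 26 9c
  t2: 9c 63 40 88 3d cc 8d 26
  t3: cc 3d 8d cc 26 8d 9c 26

RES = [ 0xcc  0x3d  0x8d  0xcc  0x26  0x8d  0x9c  0x26 ]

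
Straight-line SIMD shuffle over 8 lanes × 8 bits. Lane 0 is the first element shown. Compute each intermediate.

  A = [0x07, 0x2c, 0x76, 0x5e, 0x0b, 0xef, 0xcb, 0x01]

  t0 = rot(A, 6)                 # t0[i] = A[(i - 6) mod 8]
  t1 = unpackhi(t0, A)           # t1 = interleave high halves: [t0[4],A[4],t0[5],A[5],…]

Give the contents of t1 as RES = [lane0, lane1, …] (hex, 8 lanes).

  t0: 76 5e 0b ef cb 01 07 2c
  t1: cb 0b 01 ef 07 cb 2c 01

RES = [0xcb, 0x0b, 0x01, 0xef, 0x07, 0xcb, 0x2c, 0x01]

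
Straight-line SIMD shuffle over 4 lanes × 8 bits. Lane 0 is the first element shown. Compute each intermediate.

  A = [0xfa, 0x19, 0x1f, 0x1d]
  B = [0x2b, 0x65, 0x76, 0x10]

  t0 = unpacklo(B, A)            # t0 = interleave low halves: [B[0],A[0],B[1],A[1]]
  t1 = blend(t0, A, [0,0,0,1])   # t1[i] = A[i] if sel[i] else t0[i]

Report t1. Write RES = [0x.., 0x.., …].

  t0: 2b fa 65 19
  t1: 2b fa 65 1d

RES = [ 0x2b  0xfa  0x65  0x1d ]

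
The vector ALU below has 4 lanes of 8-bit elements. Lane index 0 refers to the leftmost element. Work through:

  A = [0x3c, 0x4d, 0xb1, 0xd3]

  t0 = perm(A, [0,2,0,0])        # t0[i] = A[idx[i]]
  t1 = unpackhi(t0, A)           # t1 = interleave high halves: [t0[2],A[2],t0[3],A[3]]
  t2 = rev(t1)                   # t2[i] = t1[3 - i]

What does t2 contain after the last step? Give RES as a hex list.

  t0: 3c b1 3c 3c
  t1: 3c b1 3c d3
  t2: d3 3c b1 3c

RES = [ 0xd3  0x3c  0xb1  0x3c ]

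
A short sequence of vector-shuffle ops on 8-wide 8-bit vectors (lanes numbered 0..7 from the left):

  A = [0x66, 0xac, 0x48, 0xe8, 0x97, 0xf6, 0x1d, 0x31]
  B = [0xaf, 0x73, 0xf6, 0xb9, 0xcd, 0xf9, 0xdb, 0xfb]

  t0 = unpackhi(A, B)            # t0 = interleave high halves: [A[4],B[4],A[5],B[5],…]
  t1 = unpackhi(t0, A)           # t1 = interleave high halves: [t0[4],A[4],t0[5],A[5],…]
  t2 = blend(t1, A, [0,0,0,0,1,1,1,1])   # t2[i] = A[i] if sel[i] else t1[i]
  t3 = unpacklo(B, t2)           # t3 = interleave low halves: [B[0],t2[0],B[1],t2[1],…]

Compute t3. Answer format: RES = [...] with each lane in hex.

RES = [0xaf, 0x1d, 0x73, 0x97, 0xf6, 0xdb, 0xb9, 0xf6]

  t0: 97 cd f6 f9 1d db 31 fb
  t1: 1d 97 db f6 31 1d fb 31
  t2: 1d 97 db f6 97 f6 1d 31
  t3: af 1d 73 97 f6 db b9 f6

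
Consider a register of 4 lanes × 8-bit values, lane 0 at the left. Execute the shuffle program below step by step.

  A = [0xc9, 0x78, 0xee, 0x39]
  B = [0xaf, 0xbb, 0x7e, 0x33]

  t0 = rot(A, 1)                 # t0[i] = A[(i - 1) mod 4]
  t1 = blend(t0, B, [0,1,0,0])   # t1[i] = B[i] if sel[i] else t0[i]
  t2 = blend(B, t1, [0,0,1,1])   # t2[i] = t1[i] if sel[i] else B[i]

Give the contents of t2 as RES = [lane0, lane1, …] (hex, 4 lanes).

RES = [0xaf, 0xbb, 0x78, 0xee]

  t0: 39 c9 78 ee
  t1: 39 bb 78 ee
  t2: af bb 78 ee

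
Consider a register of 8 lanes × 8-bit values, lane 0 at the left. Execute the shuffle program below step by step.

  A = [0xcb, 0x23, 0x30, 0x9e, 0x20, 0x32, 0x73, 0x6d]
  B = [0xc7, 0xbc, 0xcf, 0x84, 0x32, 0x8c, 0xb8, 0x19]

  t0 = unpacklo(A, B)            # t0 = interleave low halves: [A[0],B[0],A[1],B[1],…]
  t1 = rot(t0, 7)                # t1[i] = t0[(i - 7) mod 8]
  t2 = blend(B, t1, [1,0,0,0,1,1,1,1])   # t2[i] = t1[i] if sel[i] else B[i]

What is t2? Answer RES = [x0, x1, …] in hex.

  t0: cb c7 23 bc 30 cf 9e 84
  t1: c7 23 bc 30 cf 9e 84 cb
  t2: c7 bc cf 84 cf 9e 84 cb

RES = [0xc7, 0xbc, 0xcf, 0x84, 0xcf, 0x9e, 0x84, 0xcb]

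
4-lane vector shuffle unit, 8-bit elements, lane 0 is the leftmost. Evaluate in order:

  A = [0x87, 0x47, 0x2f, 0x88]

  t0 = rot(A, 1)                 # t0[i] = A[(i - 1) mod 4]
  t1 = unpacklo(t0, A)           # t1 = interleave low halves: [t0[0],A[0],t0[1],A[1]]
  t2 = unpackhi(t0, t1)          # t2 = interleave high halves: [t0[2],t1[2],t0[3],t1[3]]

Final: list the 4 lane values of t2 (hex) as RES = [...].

RES = [ 0x47  0x87  0x2f  0x47 ]

→ t0 |88|87|47|2f|
→ t1 |88|87|87|47|
→ t2 |47|87|2f|47|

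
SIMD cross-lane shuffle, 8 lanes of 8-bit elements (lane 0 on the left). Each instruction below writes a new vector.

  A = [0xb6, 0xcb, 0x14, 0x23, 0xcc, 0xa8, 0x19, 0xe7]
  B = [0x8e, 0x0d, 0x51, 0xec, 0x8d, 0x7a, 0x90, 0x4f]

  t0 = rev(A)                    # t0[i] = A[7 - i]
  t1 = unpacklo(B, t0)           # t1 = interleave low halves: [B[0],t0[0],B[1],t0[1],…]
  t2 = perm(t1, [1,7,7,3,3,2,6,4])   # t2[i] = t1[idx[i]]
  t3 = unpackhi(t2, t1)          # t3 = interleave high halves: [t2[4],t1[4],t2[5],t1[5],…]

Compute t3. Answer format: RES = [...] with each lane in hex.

  t0: e7 19 a8 cc 23 14 cb b6
  t1: 8e e7 0d 19 51 a8 ec cc
  t2: e7 cc cc 19 19 0d ec 51
  t3: 19 51 0d a8 ec ec 51 cc

RES = [0x19, 0x51, 0x0d, 0xa8, 0xec, 0xec, 0x51, 0xcc]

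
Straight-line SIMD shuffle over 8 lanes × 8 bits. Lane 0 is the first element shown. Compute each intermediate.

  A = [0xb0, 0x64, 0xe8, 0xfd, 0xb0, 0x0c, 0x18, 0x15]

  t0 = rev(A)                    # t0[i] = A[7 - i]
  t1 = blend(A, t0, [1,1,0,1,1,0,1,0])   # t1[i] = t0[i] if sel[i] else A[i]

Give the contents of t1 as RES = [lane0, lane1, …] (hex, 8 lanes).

RES = [0x15, 0x18, 0xe8, 0xb0, 0xfd, 0x0c, 0x64, 0x15]

→ t0 |15|18|0c|b0|fd|e8|64|b0|
→ t1 |15|18|e8|b0|fd|0c|64|15|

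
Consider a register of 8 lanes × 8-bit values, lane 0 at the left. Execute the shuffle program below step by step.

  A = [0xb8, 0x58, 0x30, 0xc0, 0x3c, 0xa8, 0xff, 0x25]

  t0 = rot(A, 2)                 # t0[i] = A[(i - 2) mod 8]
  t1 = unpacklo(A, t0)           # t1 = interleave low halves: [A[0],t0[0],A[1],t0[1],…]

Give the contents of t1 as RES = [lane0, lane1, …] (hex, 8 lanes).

  t0: ff 25 b8 58 30 c0 3c a8
  t1: b8 ff 58 25 30 b8 c0 58

RES = [ 0xb8  0xff  0x58  0x25  0x30  0xb8  0xc0  0x58 ]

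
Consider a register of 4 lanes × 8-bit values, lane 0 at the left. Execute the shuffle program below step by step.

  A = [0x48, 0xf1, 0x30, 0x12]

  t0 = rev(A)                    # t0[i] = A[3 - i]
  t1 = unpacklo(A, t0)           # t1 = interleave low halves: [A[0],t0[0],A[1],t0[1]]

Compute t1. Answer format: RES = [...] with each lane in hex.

RES = [0x48, 0x12, 0xf1, 0x30]

  t0: 12 30 f1 48
  t1: 48 12 f1 30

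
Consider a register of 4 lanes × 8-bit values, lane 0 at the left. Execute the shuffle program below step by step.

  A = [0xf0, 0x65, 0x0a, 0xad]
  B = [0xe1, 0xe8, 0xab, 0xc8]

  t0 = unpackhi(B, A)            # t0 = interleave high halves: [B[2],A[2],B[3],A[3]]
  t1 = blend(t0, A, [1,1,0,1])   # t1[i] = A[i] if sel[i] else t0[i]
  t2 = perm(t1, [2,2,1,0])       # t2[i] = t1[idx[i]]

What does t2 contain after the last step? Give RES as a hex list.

t0 = [0xab, 0x0a, 0xc8, 0xad]
t1 = [0xf0, 0x65, 0xc8, 0xad]
t2 = [0xc8, 0xc8, 0x65, 0xf0]

RES = [0xc8, 0xc8, 0x65, 0xf0]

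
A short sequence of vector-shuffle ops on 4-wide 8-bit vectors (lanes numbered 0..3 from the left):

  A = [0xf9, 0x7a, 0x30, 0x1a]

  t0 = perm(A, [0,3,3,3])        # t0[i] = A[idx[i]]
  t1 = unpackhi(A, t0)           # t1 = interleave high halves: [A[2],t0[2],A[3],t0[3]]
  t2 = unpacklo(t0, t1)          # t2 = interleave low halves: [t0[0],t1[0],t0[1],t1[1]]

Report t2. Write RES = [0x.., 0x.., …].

RES = [0xf9, 0x30, 0x1a, 0x1a]

→ t0 |f9|1a|1a|1a|
→ t1 |30|1a|1a|1a|
→ t2 |f9|30|1a|1a|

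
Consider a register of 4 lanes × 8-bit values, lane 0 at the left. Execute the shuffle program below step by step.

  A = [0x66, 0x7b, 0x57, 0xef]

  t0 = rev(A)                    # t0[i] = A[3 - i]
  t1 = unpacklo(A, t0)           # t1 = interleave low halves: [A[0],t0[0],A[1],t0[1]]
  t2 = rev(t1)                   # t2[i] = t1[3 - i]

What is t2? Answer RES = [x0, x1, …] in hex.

→ t0 |ef|57|7b|66|
→ t1 |66|ef|7b|57|
→ t2 |57|7b|ef|66|

RES = [ 0x57  0x7b  0xef  0x66 ]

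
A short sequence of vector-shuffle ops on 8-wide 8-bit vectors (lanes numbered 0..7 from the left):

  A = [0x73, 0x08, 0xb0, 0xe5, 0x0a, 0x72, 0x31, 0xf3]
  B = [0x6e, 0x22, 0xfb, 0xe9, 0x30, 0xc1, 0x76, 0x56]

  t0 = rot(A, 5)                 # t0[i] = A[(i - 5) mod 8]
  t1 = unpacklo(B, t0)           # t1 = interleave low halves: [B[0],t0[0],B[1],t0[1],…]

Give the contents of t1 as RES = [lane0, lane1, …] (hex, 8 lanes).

  t0: e5 0a 72 31 f3 73 08 b0
  t1: 6e e5 22 0a fb 72 e9 31

RES = [0x6e, 0xe5, 0x22, 0x0a, 0xfb, 0x72, 0xe9, 0x31]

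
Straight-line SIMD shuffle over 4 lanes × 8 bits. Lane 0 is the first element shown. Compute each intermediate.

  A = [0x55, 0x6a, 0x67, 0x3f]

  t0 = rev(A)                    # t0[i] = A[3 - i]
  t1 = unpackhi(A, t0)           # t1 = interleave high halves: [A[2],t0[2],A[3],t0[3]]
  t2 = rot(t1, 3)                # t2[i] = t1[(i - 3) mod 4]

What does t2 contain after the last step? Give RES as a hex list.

RES = [ 0x6a  0x3f  0x55  0x67 ]

→ t0 |3f|67|6a|55|
→ t1 |67|6a|3f|55|
→ t2 |6a|3f|55|67|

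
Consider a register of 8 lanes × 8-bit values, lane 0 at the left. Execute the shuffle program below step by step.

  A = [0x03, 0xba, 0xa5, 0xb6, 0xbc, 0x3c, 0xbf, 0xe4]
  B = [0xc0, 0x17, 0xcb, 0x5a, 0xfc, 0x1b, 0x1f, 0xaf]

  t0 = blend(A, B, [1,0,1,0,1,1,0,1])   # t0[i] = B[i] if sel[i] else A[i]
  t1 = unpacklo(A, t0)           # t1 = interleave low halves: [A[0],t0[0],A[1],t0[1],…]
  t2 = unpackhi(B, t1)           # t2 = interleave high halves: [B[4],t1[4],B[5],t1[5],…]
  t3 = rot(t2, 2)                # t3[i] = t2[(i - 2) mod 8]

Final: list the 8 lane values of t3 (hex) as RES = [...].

RES = [0xaf, 0xb6, 0xfc, 0xa5, 0x1b, 0xcb, 0x1f, 0xb6]

t0 = [0xc0, 0xba, 0xcb, 0xb6, 0xfc, 0x1b, 0xbf, 0xaf]
t1 = [0x03, 0xc0, 0xba, 0xba, 0xa5, 0xcb, 0xb6, 0xb6]
t2 = [0xfc, 0xa5, 0x1b, 0xcb, 0x1f, 0xb6, 0xaf, 0xb6]
t3 = [0xaf, 0xb6, 0xfc, 0xa5, 0x1b, 0xcb, 0x1f, 0xb6]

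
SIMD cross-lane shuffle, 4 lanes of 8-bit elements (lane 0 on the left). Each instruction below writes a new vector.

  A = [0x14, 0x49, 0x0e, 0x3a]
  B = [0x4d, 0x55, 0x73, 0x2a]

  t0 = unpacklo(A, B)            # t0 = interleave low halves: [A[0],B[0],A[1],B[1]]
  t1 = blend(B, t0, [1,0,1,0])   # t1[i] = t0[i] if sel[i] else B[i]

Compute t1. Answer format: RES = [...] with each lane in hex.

RES = [0x14, 0x55, 0x49, 0x2a]

  t0: 14 4d 49 55
  t1: 14 55 49 2a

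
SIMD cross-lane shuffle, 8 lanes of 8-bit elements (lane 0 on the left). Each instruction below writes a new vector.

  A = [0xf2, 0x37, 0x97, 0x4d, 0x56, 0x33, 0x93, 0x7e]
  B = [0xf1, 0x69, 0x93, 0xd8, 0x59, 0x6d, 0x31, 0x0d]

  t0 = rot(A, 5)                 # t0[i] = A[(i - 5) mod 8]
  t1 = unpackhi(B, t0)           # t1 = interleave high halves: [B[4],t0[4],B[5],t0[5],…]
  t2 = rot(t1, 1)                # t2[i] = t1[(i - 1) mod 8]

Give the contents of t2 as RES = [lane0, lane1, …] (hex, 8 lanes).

RES = [ 0x97  0x59  0x7e  0x6d  0xf2  0x31  0x37  0x0d ]

t0 = [0x4d, 0x56, 0x33, 0x93, 0x7e, 0xf2, 0x37, 0x97]
t1 = [0x59, 0x7e, 0x6d, 0xf2, 0x31, 0x37, 0x0d, 0x97]
t2 = [0x97, 0x59, 0x7e, 0x6d, 0xf2, 0x31, 0x37, 0x0d]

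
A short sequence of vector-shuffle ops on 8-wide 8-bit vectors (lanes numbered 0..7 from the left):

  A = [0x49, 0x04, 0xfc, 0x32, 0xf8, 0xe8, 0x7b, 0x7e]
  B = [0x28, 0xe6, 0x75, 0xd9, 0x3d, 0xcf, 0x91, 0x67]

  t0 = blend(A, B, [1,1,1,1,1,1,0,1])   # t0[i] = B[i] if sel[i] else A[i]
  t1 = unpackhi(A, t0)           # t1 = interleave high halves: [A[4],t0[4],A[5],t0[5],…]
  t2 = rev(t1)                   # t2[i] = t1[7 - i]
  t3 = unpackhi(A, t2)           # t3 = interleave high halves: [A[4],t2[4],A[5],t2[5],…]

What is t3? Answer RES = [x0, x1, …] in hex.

t0 = [0x28, 0xe6, 0x75, 0xd9, 0x3d, 0xcf, 0x7b, 0x67]
t1 = [0xf8, 0x3d, 0xe8, 0xcf, 0x7b, 0x7b, 0x7e, 0x67]
t2 = [0x67, 0x7e, 0x7b, 0x7b, 0xcf, 0xe8, 0x3d, 0xf8]
t3 = [0xf8, 0xcf, 0xe8, 0xe8, 0x7b, 0x3d, 0x7e, 0xf8]

RES = [0xf8, 0xcf, 0xe8, 0xe8, 0x7b, 0x3d, 0x7e, 0xf8]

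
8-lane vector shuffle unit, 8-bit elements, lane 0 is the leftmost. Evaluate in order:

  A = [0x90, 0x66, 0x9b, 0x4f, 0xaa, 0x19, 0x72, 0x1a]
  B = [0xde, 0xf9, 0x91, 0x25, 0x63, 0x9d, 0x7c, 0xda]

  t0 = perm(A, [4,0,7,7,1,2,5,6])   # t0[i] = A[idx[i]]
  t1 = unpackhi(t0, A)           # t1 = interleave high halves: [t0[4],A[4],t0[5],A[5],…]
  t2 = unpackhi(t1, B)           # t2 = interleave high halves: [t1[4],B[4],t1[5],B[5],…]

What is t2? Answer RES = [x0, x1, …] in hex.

RES = [0x19, 0x63, 0x72, 0x9d, 0x72, 0x7c, 0x1a, 0xda]

t0 = [0xaa, 0x90, 0x1a, 0x1a, 0x66, 0x9b, 0x19, 0x72]
t1 = [0x66, 0xaa, 0x9b, 0x19, 0x19, 0x72, 0x72, 0x1a]
t2 = [0x19, 0x63, 0x72, 0x9d, 0x72, 0x7c, 0x1a, 0xda]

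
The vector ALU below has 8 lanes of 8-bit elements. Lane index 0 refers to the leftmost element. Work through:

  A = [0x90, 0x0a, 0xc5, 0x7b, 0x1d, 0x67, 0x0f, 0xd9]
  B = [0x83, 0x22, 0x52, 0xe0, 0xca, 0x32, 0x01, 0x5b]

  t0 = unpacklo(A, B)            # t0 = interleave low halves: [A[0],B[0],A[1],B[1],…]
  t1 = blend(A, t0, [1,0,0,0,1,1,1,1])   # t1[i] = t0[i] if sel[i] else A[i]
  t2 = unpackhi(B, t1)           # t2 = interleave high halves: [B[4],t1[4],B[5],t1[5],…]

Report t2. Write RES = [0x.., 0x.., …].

RES = [ 0xca  0xc5  0x32  0x52  0x01  0x7b  0x5b  0xe0 ]

→ t0 |90|83|0a|22|c5|52|7b|e0|
→ t1 |90|0a|c5|7b|c5|52|7b|e0|
→ t2 |ca|c5|32|52|01|7b|5b|e0|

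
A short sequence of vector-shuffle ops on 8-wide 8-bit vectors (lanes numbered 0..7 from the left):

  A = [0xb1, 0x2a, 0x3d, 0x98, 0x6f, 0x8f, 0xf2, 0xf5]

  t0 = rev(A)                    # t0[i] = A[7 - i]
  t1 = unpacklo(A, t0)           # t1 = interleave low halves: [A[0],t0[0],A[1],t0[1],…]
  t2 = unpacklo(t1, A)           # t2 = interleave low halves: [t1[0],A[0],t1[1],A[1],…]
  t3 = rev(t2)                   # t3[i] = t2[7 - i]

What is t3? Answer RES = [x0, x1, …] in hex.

  t0: f5 f2 8f 6f 98 3d 2a b1
  t1: b1 f5 2a f2 3d 8f 98 6f
  t2: b1 b1 f5 2a 2a 3d f2 98
  t3: 98 f2 3d 2a 2a f5 b1 b1

RES = [ 0x98  0xf2  0x3d  0x2a  0x2a  0xf5  0xb1  0xb1 ]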